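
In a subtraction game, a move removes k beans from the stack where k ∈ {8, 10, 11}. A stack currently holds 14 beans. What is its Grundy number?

1

Build the Grundy sequence with g(k) = mex{g(k−s) : s ∈ {8, 10, 11}, s ≤ k}:
g(0) = mex{} = 0
g(1) = mex{} = 0
g(2) = mex{} = 0
g(3) = mex{} = 0
g(4) = mex{} = 0
g(5) = mex{} = 0
g(6) = mex{} = 0
g(7) = mex{} = 0
g(8) = mex{0} = 1
g(9) = mex{0} = 1
g(10) = mex{0} = 1
g(11) = mex{0} = 1
g(12) = mex{0} = 1
g(13) = mex{0} = 1
g(14) = mex{0} = 1
So g(14) = 1.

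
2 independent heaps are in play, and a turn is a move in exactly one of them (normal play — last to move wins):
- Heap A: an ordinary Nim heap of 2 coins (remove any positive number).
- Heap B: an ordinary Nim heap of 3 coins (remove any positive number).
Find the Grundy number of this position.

1

Heap A is a plain Nim heap of size 2, so its Grundy value is 2.
Heap B is a plain Nim heap of size 3, so its Grundy value is 3.
By the Sprague-Grundy theorem, the Grundy value of a sum of independent games is the XOR of the component values.
Combined value = 2 XOR 3 = 1.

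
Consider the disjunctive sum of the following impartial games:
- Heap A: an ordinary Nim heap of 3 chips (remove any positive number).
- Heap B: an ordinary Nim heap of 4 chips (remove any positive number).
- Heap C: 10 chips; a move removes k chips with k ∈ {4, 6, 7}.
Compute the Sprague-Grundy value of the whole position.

5

Heap A is a plain Nim heap of size 3, so its Grundy value is 3.
Heap B is a plain Nim heap of size 4, so its Grundy value is 4.
Build the Grundy sequence for heap C with g(k) = mex{g(k−s) : s ∈ {4, 6, 7}, s ≤ k}:
k:     0  1  2  3  4  5  6  7  8  9 10
g(k):  0  0  0  0  1  1  1  1  2  2  2
So g(10) = 2.
The value of a disjunctive sum is the nim-sum of the parts.
Combined value = 3 XOR 4 XOR 2 = 5.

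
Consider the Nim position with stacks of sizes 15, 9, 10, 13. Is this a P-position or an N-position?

N-position

In binary:
  1111  (15)
  1001  (9)
  1010  (10)
  1101  (13)
  ----
  0001  (1)
The nim-sum is 1 ≠ 0, so this is an N-position: the player to move can win.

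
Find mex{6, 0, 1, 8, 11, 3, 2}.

The values 0, 1, 2, 3 are all present; 4 is the first non-negative integer missing from the set.

4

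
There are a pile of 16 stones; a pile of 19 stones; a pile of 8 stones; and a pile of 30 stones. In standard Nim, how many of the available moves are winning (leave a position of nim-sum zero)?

3

Write each in binary and XOR column by column:
  10000  (16)
  10011  (19)
  01000  (8)
  11110  (30)
  -----
  10101  (21)
The overall nim-sum is X = 21. A pile of size p has a winning move iff p XOR X < p (reduce it to p XOR X).
  16: 16 XOR 21 = 5 < 16 — winning move (to 5).
  19: 19 XOR 21 = 6 < 19 — winning move (to 6).
  8: 8 XOR 21 = 29 ≥ 8 — no move.
  30: 30 XOR 21 = 11 < 30 — winning move (to 11).
That gives 3 winning moves.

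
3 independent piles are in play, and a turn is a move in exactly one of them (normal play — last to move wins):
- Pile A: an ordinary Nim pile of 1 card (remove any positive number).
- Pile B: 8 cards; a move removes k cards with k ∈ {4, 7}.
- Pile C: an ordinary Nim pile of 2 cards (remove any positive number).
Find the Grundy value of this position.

Pile A is a plain Nim pile of size 1, so its Grundy value is 1.
For pile B, compute g(0), g(1), … with moves {4, 7}:
k:     0  1  2  3  4  5  6  7  8
g(k):  0  0  0  0  1  1  1  1  2
So g(8) = 2.
Pile C is a plain Nim pile of size 2, so its Grundy value is 2.
By the Sprague-Grundy theorem, the Grundy value of a sum of independent games is the XOR of the component values.
Combined value = 1 ⊕ 2 ⊕ 2 = 1.

1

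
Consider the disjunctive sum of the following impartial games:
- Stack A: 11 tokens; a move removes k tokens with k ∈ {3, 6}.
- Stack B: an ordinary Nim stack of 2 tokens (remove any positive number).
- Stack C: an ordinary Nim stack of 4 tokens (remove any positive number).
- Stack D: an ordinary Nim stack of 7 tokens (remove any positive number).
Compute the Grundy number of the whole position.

1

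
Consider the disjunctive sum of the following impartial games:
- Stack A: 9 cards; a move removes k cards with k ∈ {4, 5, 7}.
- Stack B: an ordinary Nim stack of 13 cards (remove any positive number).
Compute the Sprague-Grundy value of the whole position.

15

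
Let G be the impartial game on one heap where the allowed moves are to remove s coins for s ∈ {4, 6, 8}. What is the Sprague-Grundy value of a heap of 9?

2

Compute g(0), g(1), … for moves {4, 6, 8}:
g(0) = mex{} = 0
g(1) = mex{} = 0
g(2) = mex{} = 0
g(3) = mex{} = 0
g(4) = mex{0} = 1
g(5) = mex{0} = 1
g(6) = mex{0} = 1
g(7) = mex{0} = 1
g(8) = mex{0,1} = 2
g(9) = mex{0,1} = 2
So g(9) = 2.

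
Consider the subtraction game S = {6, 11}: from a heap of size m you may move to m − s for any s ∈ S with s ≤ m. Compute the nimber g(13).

Build the Grundy sequence with g(k) = mex{g(k−s) : s ∈ {6, 11}, s ≤ k}:
g(0) = mex{} = 0
g(1) = mex{} = 0
g(2) = mex{} = 0
g(3) = mex{} = 0
g(4) = mex{} = 0
g(5) = mex{} = 0
g(6) = mex{0} = 1
g(7) = mex{0} = 1
g(8) = mex{0} = 1
g(9) = mex{0} = 1
g(10) = mex{0} = 1
g(11) = mex{0} = 1
g(12) = mex{0,1} = 2
g(13) = mex{0,1} = 2
So g(13) = 2.

2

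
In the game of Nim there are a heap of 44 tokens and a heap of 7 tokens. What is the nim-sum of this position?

43

Nim-sum: 44 ^ 7 = 43.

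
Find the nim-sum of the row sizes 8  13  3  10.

12

Nim-sum: 8 ^ 13 ^ 3 ^ 10 = 12.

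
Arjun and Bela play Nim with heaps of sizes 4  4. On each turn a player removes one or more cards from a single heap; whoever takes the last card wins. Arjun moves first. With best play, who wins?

Bela wins

Bitwise XOR of the heap sizes:
  100  (4)
  100  (4)
  ---
  000  (0)
The nim-sum is 0, so this is a P-position: the player to move is in a losing position under optimal play; Arjun is about to move from it and so loses — Bela wins.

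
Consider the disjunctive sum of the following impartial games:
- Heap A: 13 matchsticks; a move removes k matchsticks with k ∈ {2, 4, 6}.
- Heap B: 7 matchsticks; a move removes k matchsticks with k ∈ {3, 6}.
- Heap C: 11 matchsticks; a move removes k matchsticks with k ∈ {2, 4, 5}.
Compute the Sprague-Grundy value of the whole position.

2

Grundy values for heap A (subtraction set {2, 4, 6}):
k:     0  1  2  3  4  5  6  7  8  9 10 11 12 13
g(k):  0  0  1  1  2  2  3  3  0  0  1  1  2  2
So g(13) = 2.
Build the Grundy sequence for heap B with g(k) = mex{g(k−s) : s ∈ {3, 6}, s ≤ k}:
k:     0  1  2  3  4  5  6  7
g(k):  0  0  0  1  1  1  2  2
So g(7) = 2.
For heap C, compute g(0), g(1), … with moves {2, 4, 5}:
k:     0  1  2  3  4  5  6  7  8  9 10 11
g(k):  0  0  1  1  2  2  3  0  0  1  1  2
So g(11) = 2.
The value of a disjunctive sum is the nim-sum of the parts.
Combined value = 2 XOR 2 XOR 2 = 2.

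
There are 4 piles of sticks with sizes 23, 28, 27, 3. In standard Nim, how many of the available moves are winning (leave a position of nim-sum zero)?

3

Bitwise XOR of the heap sizes:
  10111  (23)
  11100  (28)
  11011  (27)
  00011  (3)
  -----
  10011  (19)
The overall nim-sum is X = 19. A pile of size p has a winning move iff p XOR X < p (reduce it to p XOR X).
  23: 23 XOR 19 = 4 < 23 — winning move (to 4).
  28: 28 XOR 19 = 15 < 28 — winning move (to 15).
  27: 27 XOR 19 = 8 < 27 — winning move (to 8).
  3: 3 XOR 19 = 16 ≥ 3 — no move.
That gives 3 winning moves.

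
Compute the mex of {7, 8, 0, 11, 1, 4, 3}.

2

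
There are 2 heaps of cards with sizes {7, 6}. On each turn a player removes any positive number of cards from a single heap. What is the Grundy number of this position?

Nim-sum: 7 ⊕ 6 = 1.

1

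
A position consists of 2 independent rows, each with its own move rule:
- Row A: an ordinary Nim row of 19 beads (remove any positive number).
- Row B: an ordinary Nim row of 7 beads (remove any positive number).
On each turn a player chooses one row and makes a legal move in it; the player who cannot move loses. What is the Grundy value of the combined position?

Row A is a plain Nim row of size 19, so its Grundy value is 19.
Row B is a plain Nim row of size 7, so its Grundy value is 7.
By the Sprague-Grundy theorem, the Grundy value of a sum of independent games is the XOR of the component values.
Combined value = 19 ⊕ 7 = 20.

20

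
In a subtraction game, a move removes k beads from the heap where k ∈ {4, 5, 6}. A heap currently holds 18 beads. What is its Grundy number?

Build the Grundy sequence with g(k) = mex{g(k−s) : s ∈ {4, 5, 6}, s ≤ k}:
k:     0  1  2  3  4  5  6  7  8  9 10 11 12 13 14 15 16 17 18
g(k):  0  0  0  0  1  1  1  1  2  2  0  0  0  0  1  1  1  1  2
So g(18) = 2.

2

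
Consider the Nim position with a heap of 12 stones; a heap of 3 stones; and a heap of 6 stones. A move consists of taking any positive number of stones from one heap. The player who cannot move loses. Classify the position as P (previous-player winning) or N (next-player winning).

N-position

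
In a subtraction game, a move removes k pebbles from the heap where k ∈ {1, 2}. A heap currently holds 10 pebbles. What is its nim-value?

1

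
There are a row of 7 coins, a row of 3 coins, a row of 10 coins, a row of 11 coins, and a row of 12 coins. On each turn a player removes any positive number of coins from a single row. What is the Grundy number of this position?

9

Bitwise XOR of the heap sizes:
  0111  (7)
  0011  (3)
  1010  (10)
  1011  (11)
  1100  (12)
  ----
  1001  (9)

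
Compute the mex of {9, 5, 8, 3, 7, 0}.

0 is in the set but 1 is not, so the mex is 1.

1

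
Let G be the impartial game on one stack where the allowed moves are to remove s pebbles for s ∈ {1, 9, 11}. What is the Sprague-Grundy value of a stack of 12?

Build the Grundy sequence with g(k) = mex{g(k−s) : s ∈ {1, 9, 11}, s ≤ k}:
k:     0  1  2  3  4  5  6  7  8  9 10 11 12
g(k):  0  1  0  1  0  1  0  1  0  1  0  1  0
So g(12) = 0.

0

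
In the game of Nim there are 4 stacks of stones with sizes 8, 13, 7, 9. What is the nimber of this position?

Nim-sum: 8 ⊕ 13 ⊕ 7 ⊕ 9 = 11.

11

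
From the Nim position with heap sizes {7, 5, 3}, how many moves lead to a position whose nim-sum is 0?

3

Compute the nim-sum pairwise:
7 ⊕ 5 = 2
2 ⊕ 3 = 1
The overall nim-sum is X = 1. A heap of size p has a winning move iff p XOR X < p (reduce it to p XOR X).
  7: 7 XOR 1 = 6 < 7 — winning move (to 6).
  5: 5 XOR 1 = 4 < 5 — winning move (to 4).
  3: 3 XOR 1 = 2 < 3 — winning move (to 2).
That gives 3 winning moves.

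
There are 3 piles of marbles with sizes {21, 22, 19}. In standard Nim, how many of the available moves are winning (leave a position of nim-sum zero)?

Compute the nim-sum pairwise:
21 XOR 22 = 3
3 XOR 19 = 16
The overall nim-sum is X = 16. A pile of size p has a winning move iff p XOR X < p (reduce it to p XOR X).
  21: 21 XOR 16 = 5 < 21 — winning move (to 5).
  22: 22 XOR 16 = 6 < 22 — winning move (to 6).
  19: 19 XOR 16 = 3 < 19 — winning move (to 3).
That gives 3 winning moves.

3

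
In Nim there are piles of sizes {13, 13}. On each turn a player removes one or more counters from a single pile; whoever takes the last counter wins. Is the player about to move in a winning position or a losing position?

Losing position

Nim-sum: 13 ⊕ 13 = 0.
The nim-sum is 0, so this is a P-position: the player to move is in a losing position under optimal play.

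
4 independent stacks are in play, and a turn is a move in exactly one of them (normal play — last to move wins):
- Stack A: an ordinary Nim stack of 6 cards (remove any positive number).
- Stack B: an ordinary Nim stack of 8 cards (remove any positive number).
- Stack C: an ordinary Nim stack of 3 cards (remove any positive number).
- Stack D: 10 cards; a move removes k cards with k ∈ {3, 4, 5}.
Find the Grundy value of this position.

Stack A is a plain Nim stack of size 6, so its Grundy value is 6.
Stack B is a plain Nim stack of size 8, so its Grundy value is 8.
Stack C is a plain Nim stack of size 3, so its Grundy value is 3.
For stack D, compute g(0), g(1), … with moves {3, 4, 5}:
k:     0  1  2  3  4  5  6  7  8  9 10
g(k):  0  0  0  1  1  1  2  2  0  0  0
So g(10) = 0.
The value of a disjunctive sum is the nim-sum of the parts.
Combined value = 6 ⊕ 8 ⊕ 3 ⊕ 0 = 13.

13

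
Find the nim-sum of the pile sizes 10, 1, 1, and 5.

15

Nim-sum: 10 ⊕ 1 ⊕ 1 ⊕ 5 = 15.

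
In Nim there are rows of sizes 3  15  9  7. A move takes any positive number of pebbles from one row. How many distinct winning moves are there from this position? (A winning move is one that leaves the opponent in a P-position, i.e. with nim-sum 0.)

3

Bitwise XOR of the heap sizes:
  0011  (3)
  1111  (15)
  1001  (9)
  0111  (7)
  ----
  0010  (2)
The overall nim-sum is X = 2. A row of size p has a winning move iff p XOR X < p (reduce it to p XOR X).
  3: 3 XOR 2 = 1 < 3 — winning move (to 1).
  15: 15 XOR 2 = 13 < 15 — winning move (to 13).
  9: 9 XOR 2 = 11 ≥ 9 — no move.
  7: 7 XOR 2 = 5 < 7 — winning move (to 5).
That gives 3 winning moves.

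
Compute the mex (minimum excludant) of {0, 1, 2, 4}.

3

The values 0, 1, 2 are all present; 3 is the first non-negative integer missing from the set.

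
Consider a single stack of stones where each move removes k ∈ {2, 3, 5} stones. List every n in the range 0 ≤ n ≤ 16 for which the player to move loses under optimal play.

Build the Grundy sequence with g(k) = mex{g(k−s) : s ∈ {2, 3, 5}, s ≤ k}:
k:     0  1  2  3  4  5  6  7  8  9 10 11 12 13 14 15 16
g(k):  0  0  1  1  2  2  3  0  0  1  1  2  2  3  0  0  1
The P-positions (g = 0) in 0..16 are 0, 1, 7, 8, 14, 15.

0, 1, 7, 8, 14, 15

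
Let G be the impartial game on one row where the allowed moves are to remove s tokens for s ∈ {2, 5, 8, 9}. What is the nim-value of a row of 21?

0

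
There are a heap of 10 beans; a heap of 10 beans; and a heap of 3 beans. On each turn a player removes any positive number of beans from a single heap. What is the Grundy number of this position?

3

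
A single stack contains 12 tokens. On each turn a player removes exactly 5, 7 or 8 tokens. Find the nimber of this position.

Build the Grundy sequence with g(k) = mex{g(k−s) : s ∈ {5, 7, 8}, s ≤ k}:
k:     0  1  2  3  4  5  6  7  8  9 10 11 12
g(k):  0  0  0  0  0  1  1  1  1  1  2  2  2
So g(12) = 2.

2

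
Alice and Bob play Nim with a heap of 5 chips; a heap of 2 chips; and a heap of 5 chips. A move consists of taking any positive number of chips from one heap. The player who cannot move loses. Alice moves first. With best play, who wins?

Bitwise XOR of the heap sizes:
  101  (5)
  010  (2)
  101  (5)
  ---
  010  (2)
The nim-sum is 2 ≠ 0, so this is an N-position: the player to move can win; Alice has a winning move.

Alice wins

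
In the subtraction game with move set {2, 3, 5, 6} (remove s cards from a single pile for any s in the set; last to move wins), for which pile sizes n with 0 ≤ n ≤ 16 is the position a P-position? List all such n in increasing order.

0, 1, 8, 9, 16

Compute g(0), g(1), … for moves {2, 3, 5, 6}:
k:     0  1  2  3  4  5  6  7  8  9 10 11 12 13 14 15 16
g(k):  0  0  1  1  2  2  3  3  0  0  1  1  2  2  3  3  0
The P-positions (g = 0) in 0..16 are 0, 1, 8, 9, 16.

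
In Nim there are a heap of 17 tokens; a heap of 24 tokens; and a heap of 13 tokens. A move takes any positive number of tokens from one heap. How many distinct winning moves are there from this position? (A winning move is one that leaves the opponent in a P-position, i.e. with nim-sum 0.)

1

Compute the nim-sum pairwise:
17 ⊕ 24 = 9
9 ⊕ 13 = 4
The overall nim-sum is X = 4. A heap of size p has a winning move iff p XOR X < p (reduce it to p XOR X).
  17: 17 XOR 4 = 21 ≥ 17 — no move.
  24: 24 XOR 4 = 28 ≥ 24 — no move.
  13: 13 XOR 4 = 9 < 13 — winning move (to 9).
That gives 1 winning move.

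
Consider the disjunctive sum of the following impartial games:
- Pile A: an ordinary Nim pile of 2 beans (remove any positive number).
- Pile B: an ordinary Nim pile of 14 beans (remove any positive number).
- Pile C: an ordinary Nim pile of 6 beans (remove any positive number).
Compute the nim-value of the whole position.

10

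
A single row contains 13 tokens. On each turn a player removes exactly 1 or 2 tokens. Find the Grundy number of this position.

Compute g(0), g(1), … for moves {1, 2}:
k:     0  1  2  3  4  5  6  7  8  9 10 11 12 13
g(k):  0  1  2  0  1  2  0  1  2  0  1  2  0  1
So g(13) = 1.

1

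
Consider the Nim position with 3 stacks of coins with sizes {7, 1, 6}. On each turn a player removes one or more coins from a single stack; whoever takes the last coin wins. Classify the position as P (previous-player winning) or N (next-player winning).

P-position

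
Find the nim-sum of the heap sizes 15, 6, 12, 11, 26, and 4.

16

Compute the nim-sum pairwise:
15 ^ 6 = 9
9 ^ 12 = 5
5 ^ 11 = 14
14 ^ 26 = 20
20 ^ 4 = 16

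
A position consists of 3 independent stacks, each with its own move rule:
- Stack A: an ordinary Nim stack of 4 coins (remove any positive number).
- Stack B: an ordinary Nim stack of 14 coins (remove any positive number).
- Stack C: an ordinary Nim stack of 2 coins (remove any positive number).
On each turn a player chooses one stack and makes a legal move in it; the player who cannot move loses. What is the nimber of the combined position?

8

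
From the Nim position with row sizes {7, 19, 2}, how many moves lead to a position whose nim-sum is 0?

Bitwise XOR of the heap sizes:
  00111  (7)
  10011  (19)
  00010  (2)
  -----
  10110  (22)
The overall nim-sum is X = 22. A row of size p has a winning move iff p XOR X < p (reduce it to p XOR X).
  7: 7 XOR 22 = 17 ≥ 7 — no move.
  19: 19 XOR 22 = 5 < 19 — winning move (to 5).
  2: 2 XOR 22 = 20 ≥ 2 — no move.
That gives 1 winning move.

1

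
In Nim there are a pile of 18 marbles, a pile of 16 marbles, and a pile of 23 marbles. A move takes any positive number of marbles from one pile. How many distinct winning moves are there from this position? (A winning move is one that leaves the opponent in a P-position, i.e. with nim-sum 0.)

Write each in binary and XOR column by column:
  10010  (18)
  10000  (16)
  10111  (23)
  -----
  10101  (21)
The overall nim-sum is X = 21. A pile of size p has a winning move iff p XOR X < p (reduce it to p XOR X).
  18: 18 XOR 21 = 7 < 18 — winning move (to 7).
  16: 16 XOR 21 = 5 < 16 — winning move (to 5).
  23: 23 XOR 21 = 2 < 23 — winning move (to 2).
That gives 3 winning moves.

3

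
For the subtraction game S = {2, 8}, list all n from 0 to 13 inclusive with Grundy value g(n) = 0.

0, 1, 4, 5, 10, 11

Grundy values for subtraction set {2, 8}:
k:     0  1  2  3  4  5  6  7  8  9 10 11 12 13
g(k):  0  0  1  1  0  0  1  1  2  2  0  0  1  1
The P-positions (g = 0) in 0..13 are 0, 1, 4, 5, 10, 11.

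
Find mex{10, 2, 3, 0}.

0 is in the set but 1 is not, so the mex is 1.

1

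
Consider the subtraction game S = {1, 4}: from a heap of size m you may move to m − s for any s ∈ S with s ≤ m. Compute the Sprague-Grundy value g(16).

1

Compute g(0), g(1), … for moves {1, 4}:
k:     0  1  2  3  4  5  6  7  8  9 10 11 12 13 14 15 16
g(k):  0  1  0  1  2  0  1  0  1  2  0  1  0  1  2  0  1
So g(16) = 1.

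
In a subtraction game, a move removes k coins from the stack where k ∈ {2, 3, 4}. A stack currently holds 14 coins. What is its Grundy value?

1

Build the Grundy sequence with g(k) = mex{g(k−s) : s ∈ {2, 3, 4}, s ≤ k}:
k:     0  1  2  3  4  5  6  7  8  9 10 11 12 13 14
g(k):  0  0  1  1  2  2  0  0  1  1  2  2  0  0  1
So g(14) = 1.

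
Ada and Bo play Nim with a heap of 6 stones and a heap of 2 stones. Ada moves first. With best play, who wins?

Ada wins

Compute the nim-sum pairwise:
6 ^ 2 = 4
The nim-sum is 4 ≠ 0, so this is an N-position: the player to move can win; Ada has a winning move.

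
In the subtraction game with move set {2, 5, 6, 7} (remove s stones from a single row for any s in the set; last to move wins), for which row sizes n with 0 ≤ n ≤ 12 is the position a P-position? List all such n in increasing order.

0, 1, 4, 12

Build the Grundy sequence with g(k) = mex{g(k−s) : s ∈ {2, 5, 6, 7}, s ≤ k}:
g(0) = mex{} = 0
g(1) = mex{} = 0
g(2) = mex{0} = 1
g(3) = mex{0} = 1
g(4) = mex{1} = 0
g(5) = mex{0,1} = 2
g(6) = mex{0} = 1
g(7) = mex{0,1,2} = 3
g(8) = mex{0,1} = 2
g(9) = mex{0,1,3} = 2
g(10) = mex{0,1,2} = 3
g(11) = mex{0,1,2} = 3
g(12) = mex{1,2,3} = 0
The P-positions (g = 0) in 0..12 are 0, 1, 4, 12.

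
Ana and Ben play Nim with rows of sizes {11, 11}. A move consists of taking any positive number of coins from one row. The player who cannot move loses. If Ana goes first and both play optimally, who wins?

Ben wins

Compute the nim-sum pairwise:
11 XOR 11 = 0
The nim-sum is 0, so this is a P-position: the player to move is in a losing position under optimal play; Ana is about to move from it and so loses — Ben wins.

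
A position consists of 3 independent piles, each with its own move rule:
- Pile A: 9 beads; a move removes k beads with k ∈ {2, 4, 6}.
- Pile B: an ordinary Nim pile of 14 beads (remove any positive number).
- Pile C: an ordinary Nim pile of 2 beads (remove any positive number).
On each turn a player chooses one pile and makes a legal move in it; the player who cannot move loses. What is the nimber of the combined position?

12

For pile A, compute g(0), g(1), … with moves {2, 4, 6}:
k:     0  1  2  3  4  5  6  7  8  9
g(k):  0  0  1  1  2  2  3  3  0  0
So g(9) = 0.
Pile B is a plain Nim pile of size 14, so its Grundy value is 14.
Pile C is a plain Nim pile of size 2, so its Grundy value is 2.
The value of a disjunctive sum is the nim-sum of the parts.
Combined value = 0 ⊕ 14 ⊕ 2 = 12.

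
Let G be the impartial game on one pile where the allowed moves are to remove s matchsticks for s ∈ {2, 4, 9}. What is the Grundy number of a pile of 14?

1

Build the Grundy sequence with g(k) = mex{g(k−s) : s ∈ {2, 4, 9}, s ≤ k}:
g(0) = mex{} = 0
g(1) = mex{} = 0
g(2) = mex{0} = 1
g(3) = mex{0} = 1
g(4) = mex{0,1} = 2
g(5) = mex{0,1} = 2
g(6) = mex{1,2} = 0
g(7) = mex{1,2} = 0
g(8) = mex{0,2} = 1
g(9) = mex{0,2} = 1
g(10) = mex{0,1} = 2
g(11) = mex{0,1} = 2
g(12) = mex{1,2} = 0
g(13) = mex{1,2} = 0
g(14) = mex{0,2} = 1
So g(14) = 1.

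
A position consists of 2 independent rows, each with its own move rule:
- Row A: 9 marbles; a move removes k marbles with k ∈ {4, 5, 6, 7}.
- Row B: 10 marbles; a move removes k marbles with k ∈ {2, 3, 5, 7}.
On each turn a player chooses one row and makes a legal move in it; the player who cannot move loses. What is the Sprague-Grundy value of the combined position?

For row A, compute g(0), g(1), … with moves {4, 5, 6, 7}:
k:     0  1  2  3  4  5  6  7  8  9
g(k):  0  0  0  0  1  1  1  1  2  2
So g(9) = 2.
Build the Grundy sequence for row B with g(k) = mex{g(k−s) : s ∈ {2, 3, 5, 7}, s ≤ k}:
g(0) = mex{} = 0
g(1) = mex{} = 0
g(2) = mex{0} = 1
g(3) = mex{0} = 1
g(4) = mex{0,1} = 2
g(5) = mex{0,1} = 2
g(6) = mex{0,1,2} = 3
g(7) = mex{0,1,2} = 3
g(8) = mex{0,1,2,3} = 4
g(9) = mex{1,2,3} = 0
g(10) = mex{1,2,3,4} = 0
So g(10) = 0.
The value of a disjunctive sum is the nim-sum of the parts.
Combined value = 2 ⊕ 0 = 2.

2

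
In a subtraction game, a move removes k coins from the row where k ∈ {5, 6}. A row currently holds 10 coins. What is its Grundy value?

2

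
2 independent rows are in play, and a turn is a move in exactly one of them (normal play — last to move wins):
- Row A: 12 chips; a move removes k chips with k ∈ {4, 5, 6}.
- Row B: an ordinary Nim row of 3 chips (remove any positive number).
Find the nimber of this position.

3

Grundy values for row A (subtraction set {4, 5, 6}):
g(0) = mex{} = 0
g(1) = mex{} = 0
g(2) = mex{} = 0
g(3) = mex{} = 0
g(4) = mex{0} = 1
g(5) = mex{0} = 1
g(6) = mex{0} = 1
g(7) = mex{0} = 1
g(8) = mex{0,1} = 2
g(9) = mex{0,1} = 2
g(10) = mex{1} = 0
g(11) = mex{1} = 0
g(12) = mex{1,2} = 0
So g(12) = 0.
Row B is a plain Nim row of size 3, so its Grundy value is 3.
By the Sprague-Grundy theorem, the Grundy value of a sum of independent games is the XOR of the component values.
Combined value = 0 ⊕ 3 = 3.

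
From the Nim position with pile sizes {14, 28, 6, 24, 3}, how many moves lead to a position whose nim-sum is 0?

3

Nim-sum: 14 ⊕ 28 ⊕ 6 ⊕ 24 ⊕ 3 = 15.
The overall nim-sum is X = 15. A pile of size p has a winning move iff p XOR X < p (reduce it to p XOR X).
  14: 14 XOR 15 = 1 < 14 — winning move (to 1).
  28: 28 XOR 15 = 19 < 28 — winning move (to 19).
  6: 6 XOR 15 = 9 ≥ 6 — no move.
  24: 24 XOR 15 = 23 < 24 — winning move (to 23).
  3: 3 XOR 15 = 12 ≥ 3 — no move.
That gives 3 winning moves.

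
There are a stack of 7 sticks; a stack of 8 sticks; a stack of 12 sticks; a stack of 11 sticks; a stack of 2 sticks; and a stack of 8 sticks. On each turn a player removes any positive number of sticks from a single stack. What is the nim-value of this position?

2

Write each in binary and XOR column by column:
  0111  (7)
  1000  (8)
  1100  (12)
  1011  (11)
  0010  (2)
  1000  (8)
  ----
  0010  (2)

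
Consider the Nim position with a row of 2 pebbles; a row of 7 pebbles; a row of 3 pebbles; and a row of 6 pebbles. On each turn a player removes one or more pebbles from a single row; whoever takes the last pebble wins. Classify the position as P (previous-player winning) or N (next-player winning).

P-position

Compute the nim-sum pairwise:
2 XOR 7 = 5
5 XOR 3 = 6
6 XOR 6 = 0
The nim-sum is 0, so this is a P-position: the player to move is in a losing position under optimal play.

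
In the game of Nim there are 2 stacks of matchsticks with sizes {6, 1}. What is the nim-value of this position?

Write each in binary and XOR column by column:
  110  (6)
  001  (1)
  ---
  111  (7)

7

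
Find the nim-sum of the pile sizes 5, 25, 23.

Write each in binary and XOR column by column:
  00101  (5)
  11001  (25)
  10111  (23)
  -----
  01011  (11)

11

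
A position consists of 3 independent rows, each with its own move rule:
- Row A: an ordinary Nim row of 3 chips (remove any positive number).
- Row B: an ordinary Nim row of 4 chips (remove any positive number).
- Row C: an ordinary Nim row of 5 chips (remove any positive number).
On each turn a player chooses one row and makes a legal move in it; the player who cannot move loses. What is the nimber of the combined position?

2

Row A is a plain Nim row of size 3, so its Grundy value is 3.
Row B is a plain Nim row of size 4, so its Grundy value is 4.
Row C is a plain Nim row of size 5, so its Grundy value is 5.
By the Sprague-Grundy theorem, the Grundy value of a sum of independent games is the XOR of the component values.
Combined value = 3 ⊕ 4 ⊕ 5 = 2.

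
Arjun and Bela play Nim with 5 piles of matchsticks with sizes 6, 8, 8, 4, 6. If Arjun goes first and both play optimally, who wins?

Arjun wins

Nim-sum: 6 XOR 8 XOR 8 XOR 4 XOR 6 = 4.
The nim-sum is 4 ≠ 0, so this is an N-position: the player to move can win; Arjun has a winning move.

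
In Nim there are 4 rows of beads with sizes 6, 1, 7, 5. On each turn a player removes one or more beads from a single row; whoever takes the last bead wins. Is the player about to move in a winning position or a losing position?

Winning position

In binary:
  110  (6)
  001  (1)
  111  (7)
  101  (5)
  ---
  101  (5)
The nim-sum is 5 ≠ 0, so this is an N-position: the player to move can win.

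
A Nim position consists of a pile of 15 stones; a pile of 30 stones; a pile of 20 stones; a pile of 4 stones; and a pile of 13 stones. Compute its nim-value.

12

In binary:
  01111  (15)
  11110  (30)
  10100  (20)
  00100  (4)
  01101  (13)
  -----
  01100  (12)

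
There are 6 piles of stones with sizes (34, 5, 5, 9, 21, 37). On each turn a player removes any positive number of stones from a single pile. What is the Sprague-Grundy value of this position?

27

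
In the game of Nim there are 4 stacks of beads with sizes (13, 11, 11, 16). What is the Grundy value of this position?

29

Nim-sum: 13 ^ 11 ^ 11 ^ 16 = 29.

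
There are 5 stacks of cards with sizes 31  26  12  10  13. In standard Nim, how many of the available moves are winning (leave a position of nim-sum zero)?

5

Nim-sum: 31 ⊕ 26 ⊕ 12 ⊕ 10 ⊕ 13 = 14.
The overall nim-sum is X = 14. A stack of size p has a winning move iff p XOR X < p (reduce it to p XOR X).
  31: 31 XOR 14 = 17 < 31 — winning move (to 17).
  26: 26 XOR 14 = 20 < 26 — winning move (to 20).
  12: 12 XOR 14 = 2 < 12 — winning move (to 2).
  10: 10 XOR 14 = 4 < 10 — winning move (to 4).
  13: 13 XOR 14 = 3 < 13 — winning move (to 3).
That gives 5 winning moves.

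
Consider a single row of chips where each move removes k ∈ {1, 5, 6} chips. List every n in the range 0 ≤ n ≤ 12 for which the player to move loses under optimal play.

Compute g(0), g(1), … for moves {1, 5, 6}:
k:     0  1  2  3  4  5  6  7  8  9 10 11 12
g(k):  0  1  0  1  0  1  2  3  2  3  2  0  1
The P-positions (g = 0) in 0..12 are 0, 2, 4, 11.

0, 2, 4, 11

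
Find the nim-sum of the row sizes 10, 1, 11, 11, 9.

Bitwise XOR of the heap sizes:
  1010  (10)
  0001  (1)
  1011  (11)
  1011  (11)
  1001  (9)
  ----
  0010  (2)

2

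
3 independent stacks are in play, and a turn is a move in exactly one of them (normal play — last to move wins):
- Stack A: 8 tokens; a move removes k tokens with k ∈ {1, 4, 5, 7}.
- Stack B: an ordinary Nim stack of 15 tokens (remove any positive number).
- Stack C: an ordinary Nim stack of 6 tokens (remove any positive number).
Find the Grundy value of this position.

For stack A, compute g(0), g(1), … with moves {1, 4, 5, 7}:
k:     0  1  2  3  4  5  6  7  8
g(k):  0  1  0  1  2  3  2  3  0
So g(8) = 0.
Stack B is a plain Nim stack of size 15, so its Grundy value is 15.
Stack C is a plain Nim stack of size 6, so its Grundy value is 6.
The value of a disjunctive sum is the nim-sum of the parts.
Combined value = 0 XOR 15 XOR 6 = 9.

9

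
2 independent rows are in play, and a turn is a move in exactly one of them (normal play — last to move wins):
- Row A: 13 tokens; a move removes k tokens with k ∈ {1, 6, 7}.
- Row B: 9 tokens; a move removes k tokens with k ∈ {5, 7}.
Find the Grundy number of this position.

0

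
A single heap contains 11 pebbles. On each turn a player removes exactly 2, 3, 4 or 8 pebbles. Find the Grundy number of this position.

2

Compute g(0), g(1), … for moves {2, 3, 4, 8}:
g(0) = mex{} = 0
g(1) = mex{} = 0
g(2) = mex{0} = 1
g(3) = mex{0} = 1
g(4) = mex{0,1} = 2
g(5) = mex{0,1} = 2
g(6) = mex{1,2} = 0
g(7) = mex{1,2} = 0
g(8) = mex{0,2} = 1
g(9) = mex{0,2} = 1
g(10) = mex{0,1} = 2
g(11) = mex{0,1} = 2
So g(11) = 2.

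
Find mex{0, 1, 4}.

The values 0, 1 are all present; 2 is the first non-negative integer missing from the set.

2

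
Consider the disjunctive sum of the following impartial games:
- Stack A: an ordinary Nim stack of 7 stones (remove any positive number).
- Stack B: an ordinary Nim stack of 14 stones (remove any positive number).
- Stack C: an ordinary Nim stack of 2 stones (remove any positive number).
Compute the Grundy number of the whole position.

11

Stack A is a plain Nim stack of size 7, so its Grundy value is 7.
Stack B is a plain Nim stack of size 14, so its Grundy value is 14.
Stack C is a plain Nim stack of size 2, so its Grundy value is 2.
The value of a disjunctive sum is the nim-sum of the parts.
Combined value = 7 ⊕ 14 ⊕ 2 = 11.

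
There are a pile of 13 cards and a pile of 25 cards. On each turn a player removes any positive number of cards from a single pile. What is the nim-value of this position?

Compute the nim-sum pairwise:
13 XOR 25 = 20

20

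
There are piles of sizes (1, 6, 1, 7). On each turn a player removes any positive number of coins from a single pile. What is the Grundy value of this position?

Compute the nim-sum pairwise:
1 ^ 6 = 7
7 ^ 1 = 6
6 ^ 7 = 1

1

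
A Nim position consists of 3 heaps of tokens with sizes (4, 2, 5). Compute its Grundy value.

3

Nim-sum: 4 XOR 2 XOR 5 = 3.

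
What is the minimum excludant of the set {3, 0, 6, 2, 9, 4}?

0 is in the set but 1 is not, so the mex is 1.

1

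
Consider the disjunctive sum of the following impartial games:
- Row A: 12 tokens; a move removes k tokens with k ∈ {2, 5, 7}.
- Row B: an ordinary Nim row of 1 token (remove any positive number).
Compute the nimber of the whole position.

0

For row A, compute g(0), g(1), … with moves {2, 5, 7}:
g(0) = mex{} = 0
g(1) = mex{} = 0
g(2) = mex{0} = 1
g(3) = mex{0} = 1
g(4) = mex{1} = 0
g(5) = mex{0,1} = 2
g(6) = mex{0} = 1
g(7) = mex{0,1,2} = 3
g(8) = mex{0,1} = 2
g(9) = mex{0,1,3} = 2
g(10) = mex{1,2} = 0
g(11) = mex{0,1,2} = 3
g(12) = mex{0,2,3} = 1
So g(12) = 1.
Row B is a plain Nim row of size 1, so its Grundy value is 1.
The value of a disjunctive sum is the nim-sum of the parts.
Combined value = 1 ⊕ 1 = 0.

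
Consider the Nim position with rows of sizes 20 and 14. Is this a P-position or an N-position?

N-position

Nim-sum: 20 ^ 14 = 26.
The nim-sum is 26 ≠ 0, so this is an N-position: the player to move can win.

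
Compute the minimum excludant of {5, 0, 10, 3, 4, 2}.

1

0 is in the set but 1 is not, so the mex is 1.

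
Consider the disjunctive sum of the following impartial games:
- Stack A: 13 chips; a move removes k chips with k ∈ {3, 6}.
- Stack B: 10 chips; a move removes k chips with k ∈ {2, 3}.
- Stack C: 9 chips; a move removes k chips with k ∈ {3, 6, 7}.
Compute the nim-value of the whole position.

Grundy values for stack A (subtraction set {3, 6}):
g(0) = mex{} = 0
g(1) = mex{} = 0
g(2) = mex{} = 0
g(3) = mex{0} = 1
g(4) = mex{0} = 1
g(5) = mex{0} = 1
g(6) = mex{0,1} = 2
g(7) = mex{0,1} = 2
g(8) = mex{0,1} = 2
g(9) = mex{1,2} = 0
g(10) = mex{1,2} = 0
g(11) = mex{1,2} = 0
g(12) = mex{0,2} = 1
g(13) = mex{0,2} = 1
So g(13) = 1.
Build the Grundy sequence for stack B with g(k) = mex{g(k−s) : s ∈ {2, 3}, s ≤ k}:
k:     0  1  2  3  4  5  6  7  8  9 10
g(k):  0  0  1  1  2  0  0  1  1  2  0
So g(10) = 0.
Grundy values for stack C (subtraction set {3, 6, 7}):
k:     0  1  2  3  4  5  6  7  8  9
g(k):  0  0  0  1  1  1  2  2  2  3
So g(9) = 3.
By the Sprague-Grundy theorem, the Grundy value of a sum of independent games is the XOR of the component values.
Combined value = 1 ⊕ 0 ⊕ 3 = 2.

2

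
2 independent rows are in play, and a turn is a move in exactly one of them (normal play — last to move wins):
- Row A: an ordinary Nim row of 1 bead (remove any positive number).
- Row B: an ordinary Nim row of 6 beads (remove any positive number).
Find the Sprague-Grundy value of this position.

Row A is a plain Nim row of size 1, so its Grundy value is 1.
Row B is a plain Nim row of size 6, so its Grundy value is 6.
By the Sprague-Grundy theorem, the Grundy value of a sum of independent games is the XOR of the component values.
Combined value = 1 ⊕ 6 = 7.

7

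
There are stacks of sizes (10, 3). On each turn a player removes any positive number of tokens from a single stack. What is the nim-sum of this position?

In binary:
  1010  (10)
  0011  (3)
  ----
  1001  (9)

9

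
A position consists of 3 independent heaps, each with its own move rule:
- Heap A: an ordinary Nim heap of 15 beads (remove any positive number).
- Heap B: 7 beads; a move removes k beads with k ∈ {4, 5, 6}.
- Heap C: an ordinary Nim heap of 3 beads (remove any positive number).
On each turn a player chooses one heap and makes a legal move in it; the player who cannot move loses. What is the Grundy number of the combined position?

13

Heap A is a plain Nim heap of size 15, so its Grundy value is 15.
Build the Grundy sequence for heap B with g(k) = mex{g(k−s) : s ∈ {4, 5, 6}, s ≤ k}:
g(0) = mex{} = 0
g(1) = mex{} = 0
g(2) = mex{} = 0
g(3) = mex{} = 0
g(4) = mex{0} = 1
g(5) = mex{0} = 1
g(6) = mex{0} = 1
g(7) = mex{0} = 1
So g(7) = 1.
Heap C is a plain Nim heap of size 3, so its Grundy value is 3.
The value of a disjunctive sum is the nim-sum of the parts.
Combined value = 15 ⊕ 1 ⊕ 3 = 13.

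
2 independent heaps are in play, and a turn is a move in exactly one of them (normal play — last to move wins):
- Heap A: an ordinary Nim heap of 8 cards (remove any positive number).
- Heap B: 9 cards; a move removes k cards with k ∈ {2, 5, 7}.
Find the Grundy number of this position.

10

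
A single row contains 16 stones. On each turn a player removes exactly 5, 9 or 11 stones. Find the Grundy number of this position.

0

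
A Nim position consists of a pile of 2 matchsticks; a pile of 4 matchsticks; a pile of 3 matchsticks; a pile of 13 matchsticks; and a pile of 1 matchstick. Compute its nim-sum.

9

Nim-sum: 2 ^ 4 ^ 3 ^ 13 ^ 1 = 9.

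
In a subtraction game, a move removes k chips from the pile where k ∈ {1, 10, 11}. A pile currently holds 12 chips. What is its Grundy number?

Build the Grundy sequence with g(k) = mex{g(k−s) : s ∈ {1, 10, 11}, s ≤ k}:
g(0) = mex{} = 0
g(1) = mex{0} = 1
g(2) = mex{1} = 0
g(3) = mex{0} = 1
g(4) = mex{1} = 0
g(5) = mex{0} = 1
g(6) = mex{1} = 0
g(7) = mex{0} = 1
g(8) = mex{1} = 0
g(9) = mex{0} = 1
g(10) = mex{0,1} = 2
g(11) = mex{0,1,2} = 3
g(12) = mex{0,1,3} = 2
So g(12) = 2.

2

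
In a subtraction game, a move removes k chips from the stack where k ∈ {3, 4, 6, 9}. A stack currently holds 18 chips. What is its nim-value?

Compute g(0), g(1), … for moves {3, 4, 6, 9}:
k:     0  1  2  3  4  5  6  7  8  9 10 11 12 13 14 15 16 17 18
g(k):  0  0  0  1  1  1  2  2  2  3  3  3  0  0  0  1  1  1  2
So g(18) = 2.

2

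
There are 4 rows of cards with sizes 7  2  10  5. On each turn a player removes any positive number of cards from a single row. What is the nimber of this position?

10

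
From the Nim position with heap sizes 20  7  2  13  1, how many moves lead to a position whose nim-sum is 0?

Write each in binary and XOR column by column:
  10100  (20)
  00111  (7)
  00010  (2)
  01101  (13)
  00001  (1)
  -----
  11101  (29)
The overall nim-sum is X = 29. A heap of size p has a winning move iff p XOR X < p (reduce it to p XOR X).
  20: 20 XOR 29 = 9 < 20 — winning move (to 9).
  7: 7 XOR 29 = 26 ≥ 7 — no move.
  2: 2 XOR 29 = 31 ≥ 2 — no move.
  13: 13 XOR 29 = 16 ≥ 13 — no move.
  1: 1 XOR 29 = 28 ≥ 1 — no move.
That gives 1 winning move.

1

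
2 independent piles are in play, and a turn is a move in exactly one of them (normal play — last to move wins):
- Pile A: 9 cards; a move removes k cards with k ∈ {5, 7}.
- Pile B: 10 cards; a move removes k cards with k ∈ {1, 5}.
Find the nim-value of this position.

1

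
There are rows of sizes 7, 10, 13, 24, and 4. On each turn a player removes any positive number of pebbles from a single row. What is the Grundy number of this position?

Write each in binary and XOR column by column:
  00111  (7)
  01010  (10)
  01101  (13)
  11000  (24)
  00100  (4)
  -----
  11100  (28)

28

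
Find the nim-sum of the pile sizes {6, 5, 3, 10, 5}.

15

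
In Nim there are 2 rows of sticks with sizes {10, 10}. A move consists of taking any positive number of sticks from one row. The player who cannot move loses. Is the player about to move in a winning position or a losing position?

Losing position

Nim-sum: 10 XOR 10 = 0.
The nim-sum is 0, so this is a P-position: the player to move is in a losing position under optimal play.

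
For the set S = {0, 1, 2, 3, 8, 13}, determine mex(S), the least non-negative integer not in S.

The values 0, 1, 2, 3 are all present; 4 is the first non-negative integer missing from the set.

4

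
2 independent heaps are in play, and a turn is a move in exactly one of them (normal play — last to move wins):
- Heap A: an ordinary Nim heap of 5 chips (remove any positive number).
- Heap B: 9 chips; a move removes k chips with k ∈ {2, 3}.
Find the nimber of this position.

7

Heap A is a plain Nim heap of size 5, so its Grundy value is 5.
For heap B, compute g(0), g(1), … with moves {2, 3}:
k:     0  1  2  3  4  5  6  7  8  9
g(k):  0  0  1  1  2  0  0  1  1  2
So g(9) = 2.
By the Sprague-Grundy theorem, the Grundy value of a sum of independent games is the XOR of the component values.
Combined value = 5 ⊕ 2 = 7.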